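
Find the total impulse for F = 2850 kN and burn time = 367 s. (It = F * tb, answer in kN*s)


It = 2850 * 367 = 1045950 kN*s

1045950 kN*s


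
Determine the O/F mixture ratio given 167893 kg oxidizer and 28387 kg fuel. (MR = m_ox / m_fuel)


MR = 167893 / 28387 = 5.91

5.91


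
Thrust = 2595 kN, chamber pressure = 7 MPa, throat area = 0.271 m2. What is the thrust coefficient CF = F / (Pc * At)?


CF = 2595000 / (7e6 * 0.271) = 1.37

1.37


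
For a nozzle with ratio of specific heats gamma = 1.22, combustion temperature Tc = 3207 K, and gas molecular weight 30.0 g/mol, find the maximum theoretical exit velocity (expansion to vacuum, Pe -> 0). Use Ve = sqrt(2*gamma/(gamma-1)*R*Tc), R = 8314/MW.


R = 8314 / 30.0 = 277.13 J/(kg.K)
Ve = sqrt(2 * 1.22 / (1.22 - 1) * 277.13 * 3207) = 3140 m/s

3140 m/s


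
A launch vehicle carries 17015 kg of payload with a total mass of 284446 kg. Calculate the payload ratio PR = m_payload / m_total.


PR = 17015 / 284446 = 0.0598

0.0598


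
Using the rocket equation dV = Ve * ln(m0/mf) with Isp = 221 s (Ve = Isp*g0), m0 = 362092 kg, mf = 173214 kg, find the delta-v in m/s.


Ve = 221 * 9.81 = 2168.01 m/s
dV = 2168.01 * ln(362092/173214) = 1599 m/s

1599 m/s


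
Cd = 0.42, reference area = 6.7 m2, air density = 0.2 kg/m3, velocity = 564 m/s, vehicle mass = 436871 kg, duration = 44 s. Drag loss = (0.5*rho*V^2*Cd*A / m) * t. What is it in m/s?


D = 0.5 * 0.2 * 564^2 * 0.42 * 6.7 = 89512.21 N
a = 89512.21 / 436871 = 0.2049 m/s2
dV = 0.2049 * 44 = 9.0 m/s

9.0 m/s


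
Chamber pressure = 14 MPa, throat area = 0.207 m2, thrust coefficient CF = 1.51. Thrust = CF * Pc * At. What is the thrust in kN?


F = 1.51 * 14e6 * 0.207 = 4.3760e+06 N = 4376.0 kN

4376.0 kN


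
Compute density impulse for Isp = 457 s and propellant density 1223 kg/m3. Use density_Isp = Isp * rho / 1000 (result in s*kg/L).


rho*Isp = 457 * 1223 / 1000 = 559 s*kg/L

559 s*kg/L


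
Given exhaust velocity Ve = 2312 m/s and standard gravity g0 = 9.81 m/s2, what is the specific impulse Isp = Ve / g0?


Isp = Ve / g0 = 2312 / 9.81 = 235.7 s

235.7 s


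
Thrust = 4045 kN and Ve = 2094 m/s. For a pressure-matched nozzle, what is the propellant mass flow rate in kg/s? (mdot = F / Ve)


mdot = F / Ve = 4045000 / 2094 = 1931.7 kg/s

1931.7 kg/s


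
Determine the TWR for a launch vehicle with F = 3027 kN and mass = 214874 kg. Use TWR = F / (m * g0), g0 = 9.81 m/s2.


TWR = 3027000 / (214874 * 9.81) = 1.44

1.44


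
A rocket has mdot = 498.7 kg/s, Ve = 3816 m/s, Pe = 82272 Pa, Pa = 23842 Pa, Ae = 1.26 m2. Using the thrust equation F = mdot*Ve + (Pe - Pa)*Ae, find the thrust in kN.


F = 498.7 * 3816 + (82272 - 23842) * 1.26 = 1.9767e+06 N = 1976.7 kN

1976.7 kN


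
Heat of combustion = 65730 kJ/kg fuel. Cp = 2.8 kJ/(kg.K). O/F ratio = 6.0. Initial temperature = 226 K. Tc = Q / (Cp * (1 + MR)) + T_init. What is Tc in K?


Tc = 65730 / (2.8 * (1 + 6.0)) + 226 = 3580 K

3580 K


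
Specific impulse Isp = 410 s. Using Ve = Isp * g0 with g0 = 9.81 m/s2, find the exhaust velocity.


Ve = Isp * g0 = 410 * 9.81 = 4022.1 m/s

4022.1 m/s


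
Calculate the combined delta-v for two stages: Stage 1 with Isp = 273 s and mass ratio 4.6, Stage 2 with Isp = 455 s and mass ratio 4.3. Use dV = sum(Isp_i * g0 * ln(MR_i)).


dV1 = 273 * 9.81 * ln(4.6) = 4087.0 m/s
dV2 = 455 * 9.81 * ln(4.3) = 6510.6 m/s
Total dV = 4087.0 + 6510.6 = 10597.6 m/s ~ 10598 m/s

10598 m/s


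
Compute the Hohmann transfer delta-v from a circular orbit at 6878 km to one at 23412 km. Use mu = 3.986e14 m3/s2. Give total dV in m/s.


V1 = sqrt(mu/r1) = 7612.68 m/s
dV1 = V1*(sqrt(2*r2/(r1+r2)) - 1) = 1852.35 m/s
V2 = sqrt(mu/r2) = 4126.19 m/s
dV2 = V2*(1 - sqrt(2*r1/(r1+r2))) = 1345.54 m/s
Total dV = 3198 m/s

3198 m/s


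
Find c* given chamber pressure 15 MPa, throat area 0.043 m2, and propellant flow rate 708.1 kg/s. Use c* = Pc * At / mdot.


c* = 15e6 * 0.043 / 708.1 = 911 m/s

911 m/s


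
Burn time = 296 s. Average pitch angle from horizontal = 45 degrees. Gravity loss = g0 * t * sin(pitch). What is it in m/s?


GL = 9.81 * 296 * sin(45 deg) = 2053 m/s

2053 m/s


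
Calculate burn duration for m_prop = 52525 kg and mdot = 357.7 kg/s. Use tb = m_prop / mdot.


tb = 52525 / 357.7 = 146.8 s

146.8 s


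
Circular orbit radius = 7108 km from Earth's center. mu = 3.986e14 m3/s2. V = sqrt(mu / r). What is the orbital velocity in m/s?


V = sqrt(3.986e14 / 7108000) = 7489 m/s

7489 m/s


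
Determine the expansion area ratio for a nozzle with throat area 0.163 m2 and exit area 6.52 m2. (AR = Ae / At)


AR = 6.52 / 0.163 = 40.0

40.0


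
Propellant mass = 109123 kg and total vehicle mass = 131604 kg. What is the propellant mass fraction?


PMF = 109123 / 131604 = 0.829

0.829


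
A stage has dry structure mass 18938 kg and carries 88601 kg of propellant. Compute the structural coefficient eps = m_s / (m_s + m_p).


eps = 18938 / (18938 + 88601) = 0.1761

0.1761


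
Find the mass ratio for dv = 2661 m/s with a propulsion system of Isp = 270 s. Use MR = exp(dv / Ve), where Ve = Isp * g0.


Ve = 270 * 9.81 = 2648.7 m/s
MR = exp(2661 / 2648.7) = 2.731

2.731


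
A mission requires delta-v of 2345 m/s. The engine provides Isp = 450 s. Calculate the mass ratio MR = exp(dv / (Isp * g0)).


Ve = 450 * 9.81 = 4414.5 m/s
MR = exp(2345 / 4414.5) = 1.701

1.701


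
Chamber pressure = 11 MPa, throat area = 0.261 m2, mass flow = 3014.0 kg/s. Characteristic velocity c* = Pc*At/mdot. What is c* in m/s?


c* = 11e6 * 0.261 / 3014.0 = 953 m/s

953 m/s


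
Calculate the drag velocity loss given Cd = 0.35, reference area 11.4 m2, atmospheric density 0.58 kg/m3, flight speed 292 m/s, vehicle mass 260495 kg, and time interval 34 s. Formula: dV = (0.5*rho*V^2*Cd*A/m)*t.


D = 0.5 * 0.58 * 292^2 * 0.35 * 11.4 = 98658.97 N
a = 98658.97 / 260495 = 0.3787 m/s2
dV = 0.3787 * 34 = 12.9 m/s

12.9 m/s


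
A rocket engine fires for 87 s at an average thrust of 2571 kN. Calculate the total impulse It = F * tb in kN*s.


It = 2571 * 87 = 223677 kN*s

223677 kN*s


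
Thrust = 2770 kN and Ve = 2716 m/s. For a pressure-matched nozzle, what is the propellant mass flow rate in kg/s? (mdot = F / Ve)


mdot = F / Ve = 2770000 / 2716 = 1019.9 kg/s

1019.9 kg/s


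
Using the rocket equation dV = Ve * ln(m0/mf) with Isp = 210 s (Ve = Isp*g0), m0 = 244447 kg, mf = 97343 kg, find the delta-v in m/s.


Ve = 210 * 9.81 = 2060.1 m/s
dV = 2060.1 * ln(244447/97343) = 1897 m/s

1897 m/s


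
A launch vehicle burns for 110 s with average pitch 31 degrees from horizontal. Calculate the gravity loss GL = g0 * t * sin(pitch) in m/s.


GL = 9.81 * 110 * sin(31 deg) = 556 m/s

556 m/s


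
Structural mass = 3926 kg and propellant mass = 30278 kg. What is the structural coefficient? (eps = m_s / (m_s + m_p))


eps = 3926 / (3926 + 30278) = 0.1148

0.1148


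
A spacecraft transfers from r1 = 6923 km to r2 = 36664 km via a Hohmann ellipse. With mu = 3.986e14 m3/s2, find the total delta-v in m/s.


V1 = sqrt(mu/r1) = 7587.9 m/s
dV1 = V1*(sqrt(2*r2/(r1+r2)) - 1) = 2253.98 m/s
V2 = sqrt(mu/r2) = 3297.23 m/s
dV2 = V2*(1 - sqrt(2*r1/(r1+r2))) = 1438.86 m/s
Total dV = 3693 m/s

3693 m/s


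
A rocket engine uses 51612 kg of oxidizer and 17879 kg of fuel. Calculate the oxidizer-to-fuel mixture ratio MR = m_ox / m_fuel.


MR = 51612 / 17879 = 2.89

2.89


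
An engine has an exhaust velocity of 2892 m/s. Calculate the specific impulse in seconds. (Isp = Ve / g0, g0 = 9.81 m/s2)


Isp = Ve / g0 = 2892 / 9.81 = 294.8 s

294.8 s


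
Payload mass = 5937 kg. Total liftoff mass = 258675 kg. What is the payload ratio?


PR = 5937 / 258675 = 0.023

0.023


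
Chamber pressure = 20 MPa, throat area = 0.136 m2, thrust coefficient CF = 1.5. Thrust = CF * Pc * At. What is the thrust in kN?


F = 1.5 * 20e6 * 0.136 = 4.0800e+06 N = 4080.0 kN

4080.0 kN


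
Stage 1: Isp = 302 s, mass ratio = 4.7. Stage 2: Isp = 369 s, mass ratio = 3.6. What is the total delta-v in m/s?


dV1 = 302 * 9.81 * ln(4.7) = 4584.8 m/s
dV2 = 369 * 9.81 * ln(3.6) = 4636.8 m/s
Total dV = 4584.8 + 4636.8 = 9221.6 m/s ~ 9222 m/s

9222 m/s


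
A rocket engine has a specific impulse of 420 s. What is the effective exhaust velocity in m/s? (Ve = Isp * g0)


Ve = Isp * g0 = 420 * 9.81 = 4120.2 m/s

4120.2 m/s


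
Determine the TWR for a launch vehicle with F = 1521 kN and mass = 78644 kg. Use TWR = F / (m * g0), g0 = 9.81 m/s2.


TWR = 1521000 / (78644 * 9.81) = 1.97

1.97


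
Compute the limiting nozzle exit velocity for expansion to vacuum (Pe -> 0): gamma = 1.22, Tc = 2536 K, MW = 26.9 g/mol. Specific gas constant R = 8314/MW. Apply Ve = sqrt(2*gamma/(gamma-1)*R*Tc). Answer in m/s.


R = 8314 / 26.9 = 309.07 J/(kg.K)
Ve = sqrt(2 * 1.22 / (1.22 - 1) * 309.07 * 2536) = 2948 m/s

2948 m/s


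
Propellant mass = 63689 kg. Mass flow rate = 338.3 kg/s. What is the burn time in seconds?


tb = 63689 / 338.3 = 188.3 s

188.3 s


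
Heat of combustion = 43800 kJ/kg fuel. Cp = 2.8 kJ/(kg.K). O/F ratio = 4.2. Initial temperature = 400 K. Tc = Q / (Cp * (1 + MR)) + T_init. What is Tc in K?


Tc = 43800 / (2.8 * (1 + 4.2)) + 400 = 3408 K

3408 K


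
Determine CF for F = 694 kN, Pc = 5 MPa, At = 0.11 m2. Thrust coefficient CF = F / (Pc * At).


CF = 694000 / (5e6 * 0.11) = 1.26

1.26


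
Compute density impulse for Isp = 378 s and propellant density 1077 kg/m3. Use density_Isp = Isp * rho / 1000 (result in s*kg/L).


rho*Isp = 378 * 1077 / 1000 = 407 s*kg/L

407 s*kg/L


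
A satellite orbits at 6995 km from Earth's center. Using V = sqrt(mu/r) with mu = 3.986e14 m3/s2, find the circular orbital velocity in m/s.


V = sqrt(3.986e14 / 6995000) = 7549 m/s

7549 m/s


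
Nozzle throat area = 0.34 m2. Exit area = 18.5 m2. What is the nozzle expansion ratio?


AR = 18.5 / 0.34 = 54.4

54.4


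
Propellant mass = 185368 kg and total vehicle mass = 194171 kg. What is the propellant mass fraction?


PMF = 185368 / 194171 = 0.955

0.955


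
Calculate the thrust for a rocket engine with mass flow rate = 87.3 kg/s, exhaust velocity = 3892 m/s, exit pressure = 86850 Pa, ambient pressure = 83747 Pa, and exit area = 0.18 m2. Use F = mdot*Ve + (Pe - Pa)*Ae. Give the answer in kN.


F = 87.3 * 3892 + (86850 - 83747) * 0.18 = 340330.0 N = 340.3 kN

340.3 kN


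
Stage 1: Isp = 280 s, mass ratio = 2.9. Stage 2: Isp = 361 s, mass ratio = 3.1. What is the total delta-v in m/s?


dV1 = 280 * 9.81 * ln(2.9) = 2924.5 m/s
dV2 = 361 * 9.81 * ln(3.1) = 4006.8 m/s
Total dV = 2924.5 + 4006.8 = 6931.3 m/s ~ 6931 m/s

6931 m/s


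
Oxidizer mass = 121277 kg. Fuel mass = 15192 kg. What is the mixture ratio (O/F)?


MR = 121277 / 15192 = 7.98

7.98


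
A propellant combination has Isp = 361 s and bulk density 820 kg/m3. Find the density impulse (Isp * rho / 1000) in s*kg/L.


rho*Isp = 361 * 820 / 1000 = 296 s*kg/L

296 s*kg/L


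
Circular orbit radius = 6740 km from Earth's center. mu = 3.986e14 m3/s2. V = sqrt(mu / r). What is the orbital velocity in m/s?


V = sqrt(3.986e14 / 6740000) = 7690 m/s

7690 m/s


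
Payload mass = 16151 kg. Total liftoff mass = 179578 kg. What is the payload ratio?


PR = 16151 / 179578 = 0.0899

0.0899


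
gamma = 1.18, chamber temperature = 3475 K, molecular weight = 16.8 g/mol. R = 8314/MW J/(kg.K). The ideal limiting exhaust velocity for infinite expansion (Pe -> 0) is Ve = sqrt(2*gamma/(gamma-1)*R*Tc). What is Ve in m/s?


R = 8314 / 16.8 = 494.88 J/(kg.K)
Ve = sqrt(2 * 1.18 / (1.18 - 1) * 494.88 * 3475) = 4748 m/s

4748 m/s


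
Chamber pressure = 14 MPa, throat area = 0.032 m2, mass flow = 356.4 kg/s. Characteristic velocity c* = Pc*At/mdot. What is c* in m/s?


c* = 14e6 * 0.032 / 356.4 = 1257 m/s

1257 m/s


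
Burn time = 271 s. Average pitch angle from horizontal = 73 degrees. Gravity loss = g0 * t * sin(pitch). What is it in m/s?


GL = 9.81 * 271 * sin(73 deg) = 2542 m/s

2542 m/s


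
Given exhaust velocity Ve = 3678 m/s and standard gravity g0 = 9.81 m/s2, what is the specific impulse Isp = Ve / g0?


Isp = Ve / g0 = 3678 / 9.81 = 374.9 s

374.9 s


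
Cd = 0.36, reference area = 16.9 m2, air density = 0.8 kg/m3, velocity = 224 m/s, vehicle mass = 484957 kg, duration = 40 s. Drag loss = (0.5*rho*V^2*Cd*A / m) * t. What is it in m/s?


D = 0.5 * 0.8 * 224^2 * 0.36 * 16.9 = 122108.31 N
a = 122108.31 / 484957 = 0.2518 m/s2
dV = 0.2518 * 40 = 10.1 m/s

10.1 m/s


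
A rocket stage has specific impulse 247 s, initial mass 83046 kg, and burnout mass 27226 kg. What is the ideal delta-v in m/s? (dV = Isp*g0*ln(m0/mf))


Ve = 247 * 9.81 = 2423.07 m/s
dV = 2423.07 * ln(83046/27226) = 2702 m/s

2702 m/s


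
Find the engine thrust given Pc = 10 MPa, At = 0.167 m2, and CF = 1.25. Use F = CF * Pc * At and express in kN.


F = 1.25 * 10e6 * 0.167 = 2.0875e+06 N = 2087.5 kN

2087.5 kN


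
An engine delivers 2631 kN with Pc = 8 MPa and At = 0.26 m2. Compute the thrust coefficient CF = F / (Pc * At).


CF = 2631000 / (8e6 * 0.26) = 1.26

1.26


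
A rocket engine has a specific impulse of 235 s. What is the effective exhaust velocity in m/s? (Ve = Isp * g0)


Ve = Isp * g0 = 235 * 9.81 = 2305.3 m/s

2305.3 m/s


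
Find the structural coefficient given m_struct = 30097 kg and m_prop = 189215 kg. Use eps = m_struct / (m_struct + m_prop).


eps = 30097 / (30097 + 189215) = 0.1372

0.1372


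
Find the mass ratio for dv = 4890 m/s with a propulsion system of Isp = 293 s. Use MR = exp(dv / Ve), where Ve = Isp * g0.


Ve = 293 * 9.81 = 2874.33 m/s
MR = exp(4890 / 2874.33) = 5.481

5.481


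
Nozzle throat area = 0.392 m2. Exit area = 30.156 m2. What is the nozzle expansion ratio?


AR = 30.156 / 0.392 = 76.9

76.9


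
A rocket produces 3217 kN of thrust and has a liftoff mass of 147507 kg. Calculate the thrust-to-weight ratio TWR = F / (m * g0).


TWR = 3217000 / (147507 * 9.81) = 2.22

2.22


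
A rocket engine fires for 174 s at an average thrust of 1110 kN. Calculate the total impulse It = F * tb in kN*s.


It = 1110 * 174 = 193140 kN*s

193140 kN*s


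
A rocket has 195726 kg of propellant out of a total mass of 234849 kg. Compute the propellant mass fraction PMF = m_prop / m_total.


PMF = 195726 / 234849 = 0.833

0.833


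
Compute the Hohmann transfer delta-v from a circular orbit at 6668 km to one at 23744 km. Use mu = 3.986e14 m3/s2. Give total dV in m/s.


V1 = sqrt(mu/r1) = 7731.63 m/s
dV1 = V1*(sqrt(2*r2/(r1+r2)) - 1) = 1929.78 m/s
V2 = sqrt(mu/r2) = 4097.24 m/s
dV2 = V2*(1 - sqrt(2*r1/(r1+r2))) = 1384.04 m/s
Total dV = 3314 m/s

3314 m/s


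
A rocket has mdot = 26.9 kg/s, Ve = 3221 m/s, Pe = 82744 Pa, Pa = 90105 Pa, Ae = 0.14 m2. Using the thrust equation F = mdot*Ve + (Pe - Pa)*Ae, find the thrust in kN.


F = 26.9 * 3221 + (82744 - 90105) * 0.14 = 85614.0 N = 85.6 kN

85.6 kN


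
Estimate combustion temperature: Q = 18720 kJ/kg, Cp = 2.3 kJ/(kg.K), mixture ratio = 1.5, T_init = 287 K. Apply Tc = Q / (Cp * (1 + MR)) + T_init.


Tc = 18720 / (2.3 * (1 + 1.5)) + 287 = 3543 K

3543 K


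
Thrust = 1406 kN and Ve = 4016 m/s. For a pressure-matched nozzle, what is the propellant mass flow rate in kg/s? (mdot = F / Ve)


mdot = F / Ve = 1406000 / 4016 = 350.1 kg/s

350.1 kg/s


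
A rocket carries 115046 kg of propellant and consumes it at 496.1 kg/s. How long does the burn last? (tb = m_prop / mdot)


tb = 115046 / 496.1 = 231.9 s

231.9 s


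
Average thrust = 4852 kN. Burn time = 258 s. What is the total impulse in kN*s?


It = 4852 * 258 = 1251816 kN*s

1251816 kN*s


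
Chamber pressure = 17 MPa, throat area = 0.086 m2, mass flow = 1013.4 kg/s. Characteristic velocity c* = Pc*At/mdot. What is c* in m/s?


c* = 17e6 * 0.086 / 1013.4 = 1443 m/s

1443 m/s


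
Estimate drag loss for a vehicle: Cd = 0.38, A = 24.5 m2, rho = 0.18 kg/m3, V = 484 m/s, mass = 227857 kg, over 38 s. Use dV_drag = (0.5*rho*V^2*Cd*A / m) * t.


D = 0.5 * 0.18 * 484^2 * 0.38 * 24.5 = 196283.1 N
a = 196283.1 / 227857 = 0.8614 m/s2
dV = 0.8614 * 38 = 32.7 m/s

32.7 m/s


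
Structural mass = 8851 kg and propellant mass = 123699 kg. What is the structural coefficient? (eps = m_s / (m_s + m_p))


eps = 8851 / (8851 + 123699) = 0.0668

0.0668


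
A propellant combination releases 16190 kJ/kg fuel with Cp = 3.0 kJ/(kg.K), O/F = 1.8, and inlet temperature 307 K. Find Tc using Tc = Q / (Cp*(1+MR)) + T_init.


Tc = 16190 / (3.0 * (1 + 1.8)) + 307 = 2234 K

2234 K


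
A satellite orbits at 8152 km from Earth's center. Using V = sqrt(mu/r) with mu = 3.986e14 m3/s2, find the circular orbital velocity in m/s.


V = sqrt(3.986e14 / 8152000) = 6993 m/s

6993 m/s


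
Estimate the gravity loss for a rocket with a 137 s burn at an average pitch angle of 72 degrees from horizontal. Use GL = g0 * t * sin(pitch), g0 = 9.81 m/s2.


GL = 9.81 * 137 * sin(72 deg) = 1278 m/s

1278 m/s


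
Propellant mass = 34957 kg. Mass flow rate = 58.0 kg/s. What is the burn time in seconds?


tb = 34957 / 58.0 = 602.7 s

602.7 s


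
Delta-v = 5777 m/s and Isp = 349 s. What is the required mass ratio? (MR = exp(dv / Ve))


Ve = 349 * 9.81 = 3423.69 m/s
MR = exp(5777 / 3423.69) = 5.405

5.405


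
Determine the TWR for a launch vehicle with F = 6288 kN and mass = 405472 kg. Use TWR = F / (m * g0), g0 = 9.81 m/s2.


TWR = 6288000 / (405472 * 9.81) = 1.58

1.58


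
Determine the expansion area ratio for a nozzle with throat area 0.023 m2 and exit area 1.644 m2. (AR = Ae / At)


AR = 1.644 / 0.023 = 71.5

71.5


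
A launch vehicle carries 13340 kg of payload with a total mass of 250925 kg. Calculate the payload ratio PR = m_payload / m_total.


PR = 13340 / 250925 = 0.0532

0.0532


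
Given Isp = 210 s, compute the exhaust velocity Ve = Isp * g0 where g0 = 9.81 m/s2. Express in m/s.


Ve = Isp * g0 = 210 * 9.81 = 2060.1 m/s

2060.1 m/s


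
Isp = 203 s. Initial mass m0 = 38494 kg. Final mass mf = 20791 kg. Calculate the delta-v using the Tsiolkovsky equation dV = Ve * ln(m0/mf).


Ve = 203 * 9.81 = 1991.43 m/s
dV = 1991.43 * ln(38494/20791) = 1227 m/s

1227 m/s


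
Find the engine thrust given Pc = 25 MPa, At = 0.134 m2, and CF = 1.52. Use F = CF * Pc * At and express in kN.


F = 1.52 * 25e6 * 0.134 = 5.0920e+06 N = 5092.0 kN

5092.0 kN


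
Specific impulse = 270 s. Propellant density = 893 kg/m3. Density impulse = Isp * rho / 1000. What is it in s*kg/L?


rho*Isp = 270 * 893 / 1000 = 241 s*kg/L

241 s*kg/L


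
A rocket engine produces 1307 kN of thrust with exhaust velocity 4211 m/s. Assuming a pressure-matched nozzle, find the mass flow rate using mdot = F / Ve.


mdot = F / Ve = 1307000 / 4211 = 310.4 kg/s

310.4 kg/s


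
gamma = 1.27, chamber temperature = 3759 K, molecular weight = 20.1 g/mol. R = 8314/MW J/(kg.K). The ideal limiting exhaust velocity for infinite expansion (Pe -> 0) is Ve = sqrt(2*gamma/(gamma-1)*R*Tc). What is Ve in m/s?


R = 8314 / 20.1 = 413.63 J/(kg.K)
Ve = sqrt(2 * 1.27 / (1.27 - 1) * 413.63 * 3759) = 3825 m/s

3825 m/s


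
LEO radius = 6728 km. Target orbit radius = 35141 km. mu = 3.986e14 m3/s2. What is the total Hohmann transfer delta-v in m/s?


V1 = sqrt(mu/r1) = 7697.07 m/s
dV1 = V1*(sqrt(2*r2/(r1+r2)) - 1) = 2275.37 m/s
V2 = sqrt(mu/r2) = 3367.92 m/s
dV2 = V2*(1 - sqrt(2*r1/(r1+r2))) = 1458.62 m/s
Total dV = 3734 m/s

3734 m/s


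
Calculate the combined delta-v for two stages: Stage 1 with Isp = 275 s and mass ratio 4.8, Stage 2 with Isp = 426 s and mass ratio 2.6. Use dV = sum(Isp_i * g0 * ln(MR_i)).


dV1 = 275 * 9.81 * ln(4.8) = 4231.7 m/s
dV2 = 426 * 9.81 * ln(2.6) = 3993.1 m/s
Total dV = 4231.7 + 3993.1 = 8224.8 m/s ~ 8225 m/s

8225 m/s


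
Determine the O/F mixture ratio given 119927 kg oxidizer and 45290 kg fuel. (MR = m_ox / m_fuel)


MR = 119927 / 45290 = 2.65

2.65


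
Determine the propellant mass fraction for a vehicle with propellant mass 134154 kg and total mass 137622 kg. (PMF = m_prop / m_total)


PMF = 134154 / 137622 = 0.975

0.975


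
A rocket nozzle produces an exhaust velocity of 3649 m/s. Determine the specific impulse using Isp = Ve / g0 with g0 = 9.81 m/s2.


Isp = Ve / g0 = 3649 / 9.81 = 372.0 s

372.0 s


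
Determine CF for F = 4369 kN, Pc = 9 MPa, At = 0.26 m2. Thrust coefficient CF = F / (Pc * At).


CF = 4369000 / (9e6 * 0.26) = 1.87

1.87


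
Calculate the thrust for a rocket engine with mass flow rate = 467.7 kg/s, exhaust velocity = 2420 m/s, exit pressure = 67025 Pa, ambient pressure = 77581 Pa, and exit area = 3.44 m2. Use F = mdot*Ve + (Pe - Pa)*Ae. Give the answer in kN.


F = 467.7 * 2420 + (67025 - 77581) * 3.44 = 1.0955e+06 N = 1095.5 kN

1095.5 kN


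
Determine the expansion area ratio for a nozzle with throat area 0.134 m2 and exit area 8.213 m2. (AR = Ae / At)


AR = 8.213 / 0.134 = 61.3

61.3


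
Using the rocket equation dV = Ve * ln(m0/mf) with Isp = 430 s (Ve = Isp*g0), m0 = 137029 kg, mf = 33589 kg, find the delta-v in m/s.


Ve = 430 * 9.81 = 4218.3 m/s
dV = 4218.3 * ln(137029/33589) = 5931 m/s

5931 m/s


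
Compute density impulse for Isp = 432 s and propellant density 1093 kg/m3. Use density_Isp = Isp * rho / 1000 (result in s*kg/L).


rho*Isp = 432 * 1093 / 1000 = 472 s*kg/L

472 s*kg/L


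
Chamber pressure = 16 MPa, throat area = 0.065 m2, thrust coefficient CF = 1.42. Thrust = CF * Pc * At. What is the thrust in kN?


F = 1.42 * 16e6 * 0.065 = 1.4768e+06 N = 1476.8 kN

1476.8 kN


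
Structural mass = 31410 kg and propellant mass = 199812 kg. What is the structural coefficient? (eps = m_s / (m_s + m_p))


eps = 31410 / (31410 + 199812) = 0.1358

0.1358


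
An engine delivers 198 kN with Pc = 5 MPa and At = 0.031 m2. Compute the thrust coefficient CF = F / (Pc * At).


CF = 198000 / (5e6 * 0.031) = 1.28

1.28


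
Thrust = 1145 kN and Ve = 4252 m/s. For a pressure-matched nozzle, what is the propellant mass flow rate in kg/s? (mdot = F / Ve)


mdot = F / Ve = 1145000 / 4252 = 269.3 kg/s

269.3 kg/s


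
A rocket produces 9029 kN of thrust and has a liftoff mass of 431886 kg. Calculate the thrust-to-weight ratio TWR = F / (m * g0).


TWR = 9029000 / (431886 * 9.81) = 2.13

2.13


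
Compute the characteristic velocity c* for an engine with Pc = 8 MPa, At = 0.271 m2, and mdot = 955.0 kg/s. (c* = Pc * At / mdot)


c* = 8e6 * 0.271 / 955.0 = 2270 m/s

2270 m/s


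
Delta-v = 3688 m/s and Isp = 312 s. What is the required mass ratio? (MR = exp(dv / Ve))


Ve = 312 * 9.81 = 3060.72 m/s
MR = exp(3688 / 3060.72) = 3.337

3.337


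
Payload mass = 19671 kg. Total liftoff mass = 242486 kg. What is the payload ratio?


PR = 19671 / 242486 = 0.0811

0.0811


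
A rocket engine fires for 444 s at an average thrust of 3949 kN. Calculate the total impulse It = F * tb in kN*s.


It = 3949 * 444 = 1753356 kN*s

1753356 kN*s


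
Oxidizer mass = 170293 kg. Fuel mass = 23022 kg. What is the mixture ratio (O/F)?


MR = 170293 / 23022 = 7.4

7.4


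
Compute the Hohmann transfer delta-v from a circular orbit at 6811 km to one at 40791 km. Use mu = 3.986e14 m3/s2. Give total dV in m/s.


V1 = sqrt(mu/r1) = 7650.03 m/s
dV1 = V1*(sqrt(2*r2/(r1+r2)) - 1) = 2364.9 m/s
V2 = sqrt(mu/r2) = 3125.98 m/s
dV2 = V2*(1 - sqrt(2*r1/(r1+r2))) = 1453.76 m/s
Total dV = 3819 m/s

3819 m/s


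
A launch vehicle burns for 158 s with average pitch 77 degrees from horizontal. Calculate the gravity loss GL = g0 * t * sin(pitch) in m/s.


GL = 9.81 * 158 * sin(77 deg) = 1510 m/s

1510 m/s


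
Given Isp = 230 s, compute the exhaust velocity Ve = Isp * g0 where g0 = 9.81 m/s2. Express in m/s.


Ve = Isp * g0 = 230 * 9.81 = 2256.3 m/s

2256.3 m/s


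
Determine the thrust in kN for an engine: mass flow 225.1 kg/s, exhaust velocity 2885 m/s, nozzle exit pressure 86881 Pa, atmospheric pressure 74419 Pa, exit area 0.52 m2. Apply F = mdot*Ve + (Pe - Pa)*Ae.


F = 225.1 * 2885 + (86881 - 74419) * 0.52 = 655894.0 N = 655.9 kN

655.9 kN


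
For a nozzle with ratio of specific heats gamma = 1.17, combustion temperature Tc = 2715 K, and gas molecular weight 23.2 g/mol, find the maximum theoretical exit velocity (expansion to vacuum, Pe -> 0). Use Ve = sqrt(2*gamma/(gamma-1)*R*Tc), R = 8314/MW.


R = 8314 / 23.2 = 358.36 J/(kg.K)
Ve = sqrt(2 * 1.17 / (1.17 - 1) * 358.36 * 2715) = 3660 m/s

3660 m/s


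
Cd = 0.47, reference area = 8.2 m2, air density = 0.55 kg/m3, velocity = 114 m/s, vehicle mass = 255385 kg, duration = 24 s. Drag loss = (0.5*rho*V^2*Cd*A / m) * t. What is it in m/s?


D = 0.5 * 0.55 * 114^2 * 0.47 * 8.2 = 13773.81 N
a = 13773.81 / 255385 = 0.0539 m/s2
dV = 0.0539 * 24 = 1.3 m/s

1.3 m/s


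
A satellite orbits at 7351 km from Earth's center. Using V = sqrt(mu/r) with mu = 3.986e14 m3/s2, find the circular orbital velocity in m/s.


V = sqrt(3.986e14 / 7351000) = 7364 m/s

7364 m/s


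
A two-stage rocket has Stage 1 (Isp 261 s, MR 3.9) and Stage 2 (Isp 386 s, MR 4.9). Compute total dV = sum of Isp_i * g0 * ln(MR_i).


dV1 = 261 * 9.81 * ln(3.9) = 3484.7 m/s
dV2 = 386 * 9.81 * ln(4.9) = 6017.9 m/s
Total dV = 3484.7 + 6017.9 = 9502.6 m/s ~ 9503 m/s

9503 m/s


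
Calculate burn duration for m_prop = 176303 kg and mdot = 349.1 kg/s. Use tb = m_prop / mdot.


tb = 176303 / 349.1 = 505.0 s

505.0 s


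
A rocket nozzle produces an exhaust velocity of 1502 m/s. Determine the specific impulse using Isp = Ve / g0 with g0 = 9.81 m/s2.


Isp = Ve / g0 = 1502 / 9.81 = 153.1 s

153.1 s


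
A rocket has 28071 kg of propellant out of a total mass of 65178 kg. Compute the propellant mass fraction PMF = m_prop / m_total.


PMF = 28071 / 65178 = 0.431

0.431


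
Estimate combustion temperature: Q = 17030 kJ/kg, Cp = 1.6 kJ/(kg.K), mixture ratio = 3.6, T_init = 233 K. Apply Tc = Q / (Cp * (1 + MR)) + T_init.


Tc = 17030 / (1.6 * (1 + 3.6)) + 233 = 2547 K

2547 K


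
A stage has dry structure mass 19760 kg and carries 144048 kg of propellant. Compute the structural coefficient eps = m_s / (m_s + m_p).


eps = 19760 / (19760 + 144048) = 0.1206

0.1206


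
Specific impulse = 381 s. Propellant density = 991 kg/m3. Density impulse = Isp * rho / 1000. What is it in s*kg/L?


rho*Isp = 381 * 991 / 1000 = 378 s*kg/L

378 s*kg/L


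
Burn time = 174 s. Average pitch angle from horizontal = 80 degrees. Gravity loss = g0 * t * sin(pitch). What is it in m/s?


GL = 9.81 * 174 * sin(80 deg) = 1681 m/s

1681 m/s


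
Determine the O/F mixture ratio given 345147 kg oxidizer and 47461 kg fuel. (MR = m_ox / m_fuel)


MR = 345147 / 47461 = 7.27

7.27


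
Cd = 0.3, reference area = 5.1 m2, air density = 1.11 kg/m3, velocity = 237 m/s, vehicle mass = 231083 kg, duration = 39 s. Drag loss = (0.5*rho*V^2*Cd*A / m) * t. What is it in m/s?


D = 0.5 * 1.11 * 237^2 * 0.3 * 5.1 = 47695.91 N
a = 47695.91 / 231083 = 0.2064 m/s2
dV = 0.2064 * 39 = 8.0 m/s

8.0 m/s


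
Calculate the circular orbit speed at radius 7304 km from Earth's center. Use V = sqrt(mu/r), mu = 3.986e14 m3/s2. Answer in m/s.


V = sqrt(3.986e14 / 7304000) = 7387 m/s

7387 m/s


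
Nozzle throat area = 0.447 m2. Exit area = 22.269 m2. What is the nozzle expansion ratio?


AR = 22.269 / 0.447 = 49.8

49.8


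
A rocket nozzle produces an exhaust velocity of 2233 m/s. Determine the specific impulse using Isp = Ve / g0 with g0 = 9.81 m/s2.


Isp = Ve / g0 = 2233 / 9.81 = 227.6 s

227.6 s


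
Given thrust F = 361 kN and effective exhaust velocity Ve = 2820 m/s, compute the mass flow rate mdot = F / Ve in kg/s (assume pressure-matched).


mdot = F / Ve = 361000 / 2820 = 128.0 kg/s

128.0 kg/s


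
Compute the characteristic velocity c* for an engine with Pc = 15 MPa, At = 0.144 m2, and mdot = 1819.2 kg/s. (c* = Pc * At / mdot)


c* = 15e6 * 0.144 / 1819.2 = 1187 m/s

1187 m/s


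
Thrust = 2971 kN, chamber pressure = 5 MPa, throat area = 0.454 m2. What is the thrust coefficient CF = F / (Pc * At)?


CF = 2971000 / (5e6 * 0.454) = 1.31

1.31


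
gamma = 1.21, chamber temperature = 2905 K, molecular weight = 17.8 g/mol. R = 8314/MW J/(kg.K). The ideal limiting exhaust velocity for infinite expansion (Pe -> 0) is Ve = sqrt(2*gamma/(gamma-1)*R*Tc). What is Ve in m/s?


R = 8314 / 17.8 = 467.08 J/(kg.K)
Ve = sqrt(2 * 1.21 / (1.21 - 1) * 467.08 * 2905) = 3954 m/s

3954 m/s


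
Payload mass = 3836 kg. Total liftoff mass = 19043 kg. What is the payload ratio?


PR = 3836 / 19043 = 0.2014

0.2014


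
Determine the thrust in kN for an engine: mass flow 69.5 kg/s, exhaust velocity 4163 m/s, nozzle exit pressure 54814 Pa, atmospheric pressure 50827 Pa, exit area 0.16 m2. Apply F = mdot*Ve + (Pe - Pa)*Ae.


F = 69.5 * 4163 + (54814 - 50827) * 0.16 = 289966.0 N = 290.0 kN

290.0 kN


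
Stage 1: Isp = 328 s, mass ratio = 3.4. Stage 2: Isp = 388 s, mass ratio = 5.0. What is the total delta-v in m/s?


dV1 = 328 * 9.81 * ln(3.4) = 3937.7 m/s
dV2 = 388 * 9.81 * ln(5.0) = 6126.0 m/s
Total dV = 3937.7 + 6126.0 = 10063.7 m/s ~ 10064 m/s

10064 m/s


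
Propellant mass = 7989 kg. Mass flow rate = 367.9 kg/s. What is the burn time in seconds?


tb = 7989 / 367.9 = 21.7 s

21.7 s


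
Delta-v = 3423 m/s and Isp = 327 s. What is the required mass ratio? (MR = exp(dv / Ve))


Ve = 327 * 9.81 = 3207.87 m/s
MR = exp(3423 / 3207.87) = 2.907

2.907


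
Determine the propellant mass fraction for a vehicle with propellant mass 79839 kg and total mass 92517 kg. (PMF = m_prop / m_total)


PMF = 79839 / 92517 = 0.863

0.863


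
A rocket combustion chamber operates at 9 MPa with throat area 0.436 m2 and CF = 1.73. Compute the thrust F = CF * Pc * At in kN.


F = 1.73 * 9e6 * 0.436 = 6.7885e+06 N = 6788.5 kN

6788.5 kN


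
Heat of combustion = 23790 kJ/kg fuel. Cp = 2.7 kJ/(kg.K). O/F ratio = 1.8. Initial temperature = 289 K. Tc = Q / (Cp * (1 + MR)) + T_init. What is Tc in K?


Tc = 23790 / (2.7 * (1 + 1.8)) + 289 = 3436 K

3436 K


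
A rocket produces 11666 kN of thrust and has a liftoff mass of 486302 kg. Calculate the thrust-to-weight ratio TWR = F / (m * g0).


TWR = 11666000 / (486302 * 9.81) = 2.45

2.45


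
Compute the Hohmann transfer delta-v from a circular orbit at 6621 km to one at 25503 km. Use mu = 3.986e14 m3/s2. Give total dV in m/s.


V1 = sqrt(mu/r1) = 7759.02 m/s
dV1 = V1*(sqrt(2*r2/(r1+r2)) - 1) = 2017.91 m/s
V2 = sqrt(mu/r2) = 3953.42 m/s
dV2 = V2*(1 - sqrt(2*r1/(r1+r2))) = 1415.17 m/s
Total dV = 3433 m/s

3433 m/s


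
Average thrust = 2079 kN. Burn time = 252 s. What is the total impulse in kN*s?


It = 2079 * 252 = 523908 kN*s

523908 kN*s


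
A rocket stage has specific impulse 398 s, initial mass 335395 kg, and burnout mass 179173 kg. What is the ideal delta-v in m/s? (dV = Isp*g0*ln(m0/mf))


Ve = 398 * 9.81 = 3904.38 m/s
dV = 3904.38 * ln(335395/179173) = 2448 m/s

2448 m/s


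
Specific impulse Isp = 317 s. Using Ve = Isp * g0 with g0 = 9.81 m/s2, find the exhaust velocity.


Ve = Isp * g0 = 317 * 9.81 = 3109.8 m/s

3109.8 m/s


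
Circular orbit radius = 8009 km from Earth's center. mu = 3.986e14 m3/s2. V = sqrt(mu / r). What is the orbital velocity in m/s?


V = sqrt(3.986e14 / 8009000) = 7055 m/s

7055 m/s


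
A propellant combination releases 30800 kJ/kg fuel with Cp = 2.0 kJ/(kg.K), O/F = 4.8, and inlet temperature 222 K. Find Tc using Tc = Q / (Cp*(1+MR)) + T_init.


Tc = 30800 / (2.0 * (1 + 4.8)) + 222 = 2877 K

2877 K


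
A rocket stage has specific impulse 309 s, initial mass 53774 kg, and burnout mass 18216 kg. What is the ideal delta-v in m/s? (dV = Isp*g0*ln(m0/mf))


Ve = 309 * 9.81 = 3031.29 m/s
dV = 3031.29 * ln(53774/18216) = 3281 m/s

3281 m/s


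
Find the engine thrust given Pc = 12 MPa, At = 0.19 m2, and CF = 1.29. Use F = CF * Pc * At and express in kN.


F = 1.29 * 12e6 * 0.19 = 2.9412e+06 N = 2941.2 kN

2941.2 kN


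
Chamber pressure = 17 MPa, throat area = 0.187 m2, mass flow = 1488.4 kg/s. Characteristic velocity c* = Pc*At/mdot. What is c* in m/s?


c* = 17e6 * 0.187 / 1488.4 = 2136 m/s

2136 m/s


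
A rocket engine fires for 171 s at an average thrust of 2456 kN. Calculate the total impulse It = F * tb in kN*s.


It = 2456 * 171 = 419976 kN*s

419976 kN*s


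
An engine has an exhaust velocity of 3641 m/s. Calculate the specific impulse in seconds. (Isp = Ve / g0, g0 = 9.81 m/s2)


Isp = Ve / g0 = 3641 / 9.81 = 371.2 s

371.2 s


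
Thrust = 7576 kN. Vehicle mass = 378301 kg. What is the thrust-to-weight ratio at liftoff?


TWR = 7576000 / (378301 * 9.81) = 2.04

2.04


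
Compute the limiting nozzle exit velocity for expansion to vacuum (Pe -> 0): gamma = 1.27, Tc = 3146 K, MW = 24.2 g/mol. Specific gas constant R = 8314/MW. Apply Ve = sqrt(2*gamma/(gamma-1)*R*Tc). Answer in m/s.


R = 8314 / 24.2 = 343.55 J/(kg.K)
Ve = sqrt(2 * 1.27 / (1.27 - 1) * 343.55 * 3146) = 3189 m/s

3189 m/s


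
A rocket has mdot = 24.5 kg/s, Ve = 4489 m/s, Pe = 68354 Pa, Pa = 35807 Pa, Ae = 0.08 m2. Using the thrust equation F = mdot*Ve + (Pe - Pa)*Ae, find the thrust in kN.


F = 24.5 * 4489 + (68354 - 35807) * 0.08 = 112584.0 N = 112.6 kN

112.6 kN


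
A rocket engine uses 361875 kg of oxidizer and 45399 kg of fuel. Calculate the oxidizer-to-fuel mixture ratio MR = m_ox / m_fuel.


MR = 361875 / 45399 = 7.97

7.97


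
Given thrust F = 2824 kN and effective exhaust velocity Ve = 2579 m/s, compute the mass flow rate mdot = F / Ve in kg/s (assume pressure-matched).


mdot = F / Ve = 2824000 / 2579 = 1095.0 kg/s

1095.0 kg/s


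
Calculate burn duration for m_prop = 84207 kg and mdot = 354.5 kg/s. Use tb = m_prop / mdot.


tb = 84207 / 354.5 = 237.5 s

237.5 s


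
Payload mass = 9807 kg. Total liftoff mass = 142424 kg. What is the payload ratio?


PR = 9807 / 142424 = 0.0689

0.0689


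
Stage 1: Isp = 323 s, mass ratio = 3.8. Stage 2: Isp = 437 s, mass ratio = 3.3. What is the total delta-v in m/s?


dV1 = 323 * 9.81 * ln(3.8) = 4230.1 m/s
dV2 = 437 * 9.81 * ln(3.3) = 5118.3 m/s
Total dV = 4230.1 + 5118.3 = 9348.4 m/s ~ 9348 m/s

9348 m/s


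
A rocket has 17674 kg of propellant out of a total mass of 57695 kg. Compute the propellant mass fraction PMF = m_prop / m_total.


PMF = 17674 / 57695 = 0.306

0.306


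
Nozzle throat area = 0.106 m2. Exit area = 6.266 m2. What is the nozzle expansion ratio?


AR = 6.266 / 0.106 = 59.1

59.1


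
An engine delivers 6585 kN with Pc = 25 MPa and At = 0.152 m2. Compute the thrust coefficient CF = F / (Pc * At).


CF = 6585000 / (25e6 * 0.152) = 1.73

1.73


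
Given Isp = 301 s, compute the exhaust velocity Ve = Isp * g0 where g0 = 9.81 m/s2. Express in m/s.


Ve = Isp * g0 = 301 * 9.81 = 2952.8 m/s

2952.8 m/s


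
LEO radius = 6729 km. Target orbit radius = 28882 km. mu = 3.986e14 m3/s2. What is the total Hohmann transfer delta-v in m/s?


V1 = sqrt(mu/r1) = 7696.5 m/s
dV1 = V1*(sqrt(2*r2/(r1+r2)) - 1) = 2105.84 m/s
V2 = sqrt(mu/r2) = 3714.97 m/s
dV2 = V2*(1 - sqrt(2*r1/(r1+r2))) = 1431.19 m/s
Total dV = 3537 m/s

3537 m/s


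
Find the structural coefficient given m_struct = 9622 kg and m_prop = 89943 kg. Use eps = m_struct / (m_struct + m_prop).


eps = 9622 / (9622 + 89943) = 0.0966

0.0966


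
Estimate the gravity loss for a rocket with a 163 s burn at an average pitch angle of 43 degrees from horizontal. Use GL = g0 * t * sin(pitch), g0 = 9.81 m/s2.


GL = 9.81 * 163 * sin(43 deg) = 1091 m/s

1091 m/s


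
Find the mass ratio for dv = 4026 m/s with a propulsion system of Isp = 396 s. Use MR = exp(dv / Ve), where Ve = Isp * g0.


Ve = 396 * 9.81 = 3884.76 m/s
MR = exp(4026 / 3884.76) = 2.819

2.819


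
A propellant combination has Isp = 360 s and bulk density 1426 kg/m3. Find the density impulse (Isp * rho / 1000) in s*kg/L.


rho*Isp = 360 * 1426 / 1000 = 513 s*kg/L

513 s*kg/L


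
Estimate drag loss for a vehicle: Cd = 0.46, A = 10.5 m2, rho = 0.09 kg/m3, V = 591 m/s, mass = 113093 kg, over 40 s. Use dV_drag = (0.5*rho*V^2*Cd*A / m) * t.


D = 0.5 * 0.09 * 591^2 * 0.46 * 10.5 = 75916.23 N
a = 75916.23 / 113093 = 0.6713 m/s2
dV = 0.6713 * 40 = 26.9 m/s

26.9 m/s


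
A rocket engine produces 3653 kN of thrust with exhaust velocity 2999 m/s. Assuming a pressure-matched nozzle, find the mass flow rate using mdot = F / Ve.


mdot = F / Ve = 3653000 / 2999 = 1218.1 kg/s

1218.1 kg/s


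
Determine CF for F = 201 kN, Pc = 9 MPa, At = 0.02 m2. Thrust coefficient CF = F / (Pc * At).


CF = 201000 / (9e6 * 0.02) = 1.12

1.12


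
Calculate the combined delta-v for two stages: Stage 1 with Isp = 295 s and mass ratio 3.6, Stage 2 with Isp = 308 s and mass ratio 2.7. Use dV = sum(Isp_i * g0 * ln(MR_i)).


dV1 = 295 * 9.81 * ln(3.6) = 3707.0 m/s
dV2 = 308 * 9.81 * ln(2.7) = 3001.1 m/s
Total dV = 3707.0 + 3001.1 = 6708.1 m/s ~ 6708 m/s

6708 m/s


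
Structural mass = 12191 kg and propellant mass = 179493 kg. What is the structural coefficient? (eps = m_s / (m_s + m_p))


eps = 12191 / (12191 + 179493) = 0.0636

0.0636


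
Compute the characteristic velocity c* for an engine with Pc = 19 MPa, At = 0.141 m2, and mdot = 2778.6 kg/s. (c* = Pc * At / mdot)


c* = 19e6 * 0.141 / 2778.6 = 964 m/s

964 m/s


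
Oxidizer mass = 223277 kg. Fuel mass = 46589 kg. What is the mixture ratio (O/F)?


MR = 223277 / 46589 = 4.79

4.79


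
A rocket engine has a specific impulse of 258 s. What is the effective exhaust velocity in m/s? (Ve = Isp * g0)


Ve = Isp * g0 = 258 * 9.81 = 2531.0 m/s

2531.0 m/s


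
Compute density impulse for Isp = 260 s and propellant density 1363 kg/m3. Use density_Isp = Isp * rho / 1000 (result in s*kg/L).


rho*Isp = 260 * 1363 / 1000 = 354 s*kg/L

354 s*kg/L


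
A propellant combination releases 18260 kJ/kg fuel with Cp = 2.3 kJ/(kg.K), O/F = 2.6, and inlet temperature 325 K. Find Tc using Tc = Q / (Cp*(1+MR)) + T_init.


Tc = 18260 / (2.3 * (1 + 2.6)) + 325 = 2530 K

2530 K


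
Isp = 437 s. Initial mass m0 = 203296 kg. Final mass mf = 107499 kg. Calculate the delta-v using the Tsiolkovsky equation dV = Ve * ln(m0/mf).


Ve = 437 * 9.81 = 4286.97 m/s
dV = 4286.97 * ln(203296/107499) = 2732 m/s

2732 m/s


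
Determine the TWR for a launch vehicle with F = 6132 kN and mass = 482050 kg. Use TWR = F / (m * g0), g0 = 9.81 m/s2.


TWR = 6132000 / (482050 * 9.81) = 1.3

1.3


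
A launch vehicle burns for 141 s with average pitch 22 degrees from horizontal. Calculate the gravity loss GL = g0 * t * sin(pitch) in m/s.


GL = 9.81 * 141 * sin(22 deg) = 518 m/s

518 m/s


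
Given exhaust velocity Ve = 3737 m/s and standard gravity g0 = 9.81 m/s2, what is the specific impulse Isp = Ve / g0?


Isp = Ve / g0 = 3737 / 9.81 = 380.9 s

380.9 s


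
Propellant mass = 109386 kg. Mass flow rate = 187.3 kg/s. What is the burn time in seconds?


tb = 109386 / 187.3 = 584.0 s

584.0 s


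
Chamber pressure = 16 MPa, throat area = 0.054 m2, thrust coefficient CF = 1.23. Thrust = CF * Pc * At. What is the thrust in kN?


F = 1.23 * 16e6 * 0.054 = 1.0627e+06 N = 1062.7 kN

1062.7 kN


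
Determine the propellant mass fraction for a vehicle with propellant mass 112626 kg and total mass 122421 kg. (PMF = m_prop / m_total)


PMF = 112626 / 122421 = 0.92

0.92


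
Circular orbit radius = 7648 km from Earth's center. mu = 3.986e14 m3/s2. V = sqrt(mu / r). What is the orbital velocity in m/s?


V = sqrt(3.986e14 / 7648000) = 7219 m/s

7219 m/s
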